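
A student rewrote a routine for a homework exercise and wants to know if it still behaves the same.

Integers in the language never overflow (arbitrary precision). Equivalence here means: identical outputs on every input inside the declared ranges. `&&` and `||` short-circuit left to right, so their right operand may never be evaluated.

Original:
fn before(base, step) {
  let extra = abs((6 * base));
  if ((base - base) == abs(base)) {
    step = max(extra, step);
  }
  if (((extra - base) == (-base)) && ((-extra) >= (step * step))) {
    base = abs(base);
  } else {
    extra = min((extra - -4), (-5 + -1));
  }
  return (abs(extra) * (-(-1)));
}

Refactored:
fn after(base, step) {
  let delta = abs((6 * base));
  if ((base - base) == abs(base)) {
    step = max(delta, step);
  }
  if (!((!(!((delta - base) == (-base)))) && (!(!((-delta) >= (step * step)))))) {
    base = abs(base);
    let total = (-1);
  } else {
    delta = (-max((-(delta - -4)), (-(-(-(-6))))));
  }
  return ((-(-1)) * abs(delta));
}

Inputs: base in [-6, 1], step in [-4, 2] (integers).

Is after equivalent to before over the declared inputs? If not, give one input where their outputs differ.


There is a counterexample at base=-6, step=-4: 6 on one side, 36 on the other.
before: extra becomes 36; next ((base - base) == abs(base)) evaluates to false; next (((extra - base) == (-base)) && ((-extra) >= (step * step))) evaluates to false; next extra becomes -6; next final value 6
after: delta becomes 36; next ((base - base) == abs(base)) evaluates to false; next (!((!(!((delta - base) == (-base)))) && (!(!((-delta) >= (step * step)))))) evaluates to true; next base becomes 6; next total becomes -1; next final value 36
verdict: not equivalent; witness: base=-6, step=-4


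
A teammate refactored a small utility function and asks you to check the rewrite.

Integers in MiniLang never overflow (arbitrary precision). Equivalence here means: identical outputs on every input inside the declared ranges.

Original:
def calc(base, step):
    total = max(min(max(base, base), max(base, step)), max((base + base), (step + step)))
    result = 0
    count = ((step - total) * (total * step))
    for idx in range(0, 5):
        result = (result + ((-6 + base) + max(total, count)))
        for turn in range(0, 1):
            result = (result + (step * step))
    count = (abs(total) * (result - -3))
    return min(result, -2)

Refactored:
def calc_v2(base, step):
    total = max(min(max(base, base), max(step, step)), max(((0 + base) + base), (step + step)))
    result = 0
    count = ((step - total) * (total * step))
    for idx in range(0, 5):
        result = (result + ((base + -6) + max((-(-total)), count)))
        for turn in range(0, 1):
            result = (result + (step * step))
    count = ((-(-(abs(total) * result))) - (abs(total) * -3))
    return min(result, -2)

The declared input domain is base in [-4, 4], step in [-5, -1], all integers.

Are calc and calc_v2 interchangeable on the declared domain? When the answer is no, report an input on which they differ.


There is a counterexample at base=-2, step=-3: -5 on one side, -2 on the other.
calc: total=-2, then result=0, then count=-6, then (idx=0), then result=-10, then (turn=0), then result=-1, then (idx=1), then result=-11, then (turn=0), then result=-2, then (idx=2), then result=-12, then (turn=0), then result=-3, then (idx=3), then result=-13, then (turn=0), then result=-4, then (idx=4), then result=-14, then (turn=0), then result=-5, then count=-4, then returns -5
calc_v2: total=-3, then result=0, then count=0, then (idx=0), then result=-8, then (turn=0), then result=1, then (idx=1), then result=-7, then (turn=0), then result=2, then (idx=2), then result=-6, then (turn=0), then result=3, then (idx=3), then result=-5, then (turn=0), then result=4, then (idx=4), then result=-4, then (turn=0), then result=5, then count=24, then returns -2
verdict: not equivalent; witness: base=-2, step=-3


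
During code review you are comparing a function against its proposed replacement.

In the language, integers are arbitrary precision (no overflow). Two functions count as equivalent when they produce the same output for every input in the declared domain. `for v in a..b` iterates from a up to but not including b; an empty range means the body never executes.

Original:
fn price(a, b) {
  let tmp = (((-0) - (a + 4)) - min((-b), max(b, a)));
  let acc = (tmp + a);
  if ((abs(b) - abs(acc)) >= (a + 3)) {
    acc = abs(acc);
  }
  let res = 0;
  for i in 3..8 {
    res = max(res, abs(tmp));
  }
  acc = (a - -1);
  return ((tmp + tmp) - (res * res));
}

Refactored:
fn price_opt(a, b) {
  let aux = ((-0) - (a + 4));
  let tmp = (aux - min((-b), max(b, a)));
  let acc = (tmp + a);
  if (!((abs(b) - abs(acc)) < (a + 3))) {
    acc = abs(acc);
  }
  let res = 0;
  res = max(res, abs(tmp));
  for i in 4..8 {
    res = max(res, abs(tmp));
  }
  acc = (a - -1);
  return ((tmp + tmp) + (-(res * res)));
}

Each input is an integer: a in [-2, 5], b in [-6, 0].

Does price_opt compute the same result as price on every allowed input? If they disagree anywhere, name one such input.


Changes here: min/max/abs usage differs, and local variable names differ, and comparison usage differs, and arithmetic usage differs, and boolean connective usage differs, and loop structure differs, and statement counts differ; the full 56-point sweep finds no disagreement.
verdict: equivalent


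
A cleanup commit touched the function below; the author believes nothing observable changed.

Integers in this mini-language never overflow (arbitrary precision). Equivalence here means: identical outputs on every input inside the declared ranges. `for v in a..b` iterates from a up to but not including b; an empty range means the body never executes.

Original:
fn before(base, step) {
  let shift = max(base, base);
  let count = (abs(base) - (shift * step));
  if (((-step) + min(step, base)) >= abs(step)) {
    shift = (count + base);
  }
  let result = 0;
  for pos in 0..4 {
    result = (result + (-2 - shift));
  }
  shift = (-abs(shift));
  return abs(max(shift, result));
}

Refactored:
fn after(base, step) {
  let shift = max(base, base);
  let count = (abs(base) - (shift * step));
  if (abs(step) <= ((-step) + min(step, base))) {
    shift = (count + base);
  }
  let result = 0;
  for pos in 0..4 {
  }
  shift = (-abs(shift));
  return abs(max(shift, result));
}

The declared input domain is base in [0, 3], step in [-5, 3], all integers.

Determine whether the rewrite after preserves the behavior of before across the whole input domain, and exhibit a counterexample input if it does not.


These are not equivalent — on base=1, step=-5 the outputs split (1 vs 0).
before: shift := 1 | count := 6 | (((-step) + min(step, base)) >= abs(step)): false | result := 0 | iter pos=0: | result := -3 | iter pos=1: | result := -6 | iter pos=2: | result := -9 | iter pos=3: | result := -12 | shift := -1 | result 1
after: shift := 1 | count := 6 | (abs(step) <= ((-step) + min(step, base))): false | result := 0 | iter pos=0: | iter pos=1: | iter pos=2: | iter pos=3: | shift := -1 | result 0
verdict: not equivalent; witness: base=1, step=-5


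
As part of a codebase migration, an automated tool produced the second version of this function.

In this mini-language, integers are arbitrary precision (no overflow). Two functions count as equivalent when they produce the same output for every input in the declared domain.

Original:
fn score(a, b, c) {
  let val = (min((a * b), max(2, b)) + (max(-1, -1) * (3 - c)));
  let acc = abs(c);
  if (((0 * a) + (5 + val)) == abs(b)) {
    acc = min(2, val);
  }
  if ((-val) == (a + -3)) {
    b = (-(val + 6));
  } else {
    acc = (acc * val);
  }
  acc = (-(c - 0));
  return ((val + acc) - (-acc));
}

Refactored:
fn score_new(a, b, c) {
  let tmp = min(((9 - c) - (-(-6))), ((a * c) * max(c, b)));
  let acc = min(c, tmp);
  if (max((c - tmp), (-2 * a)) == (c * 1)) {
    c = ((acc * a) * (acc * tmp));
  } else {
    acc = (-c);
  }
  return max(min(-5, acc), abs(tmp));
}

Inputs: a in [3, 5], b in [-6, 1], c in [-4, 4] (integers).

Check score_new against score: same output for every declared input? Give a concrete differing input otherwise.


Input a=3, b=-6, c=-4: -17 from score versus 7 from score_new.
verdict: not equivalent; witness: a=3, b=-6, c=-4


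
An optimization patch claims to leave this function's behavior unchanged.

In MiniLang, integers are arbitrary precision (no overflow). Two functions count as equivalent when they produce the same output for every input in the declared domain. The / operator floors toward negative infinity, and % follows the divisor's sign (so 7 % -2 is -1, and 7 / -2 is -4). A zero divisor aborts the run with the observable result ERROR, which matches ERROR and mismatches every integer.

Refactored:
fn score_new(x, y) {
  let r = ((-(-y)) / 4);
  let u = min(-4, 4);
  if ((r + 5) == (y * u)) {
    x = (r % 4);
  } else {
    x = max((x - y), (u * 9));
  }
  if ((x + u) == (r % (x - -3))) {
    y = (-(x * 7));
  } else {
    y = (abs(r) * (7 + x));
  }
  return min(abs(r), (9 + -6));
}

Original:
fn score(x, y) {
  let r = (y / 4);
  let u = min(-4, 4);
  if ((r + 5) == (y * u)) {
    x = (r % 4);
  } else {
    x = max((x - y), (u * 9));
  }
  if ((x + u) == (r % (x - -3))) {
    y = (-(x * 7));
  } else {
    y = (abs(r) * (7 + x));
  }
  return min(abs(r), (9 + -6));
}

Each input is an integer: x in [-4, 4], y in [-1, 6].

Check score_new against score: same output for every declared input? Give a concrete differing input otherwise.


Comparing the listings, the differences include: same computation, different form.
One worked example (x=4, y=3) — score: r=0, then u=-4, then ((r + 5) == (y * u)) is false, then x=1, then ((x + u) == (r % (x - -3))) is false, then y=0, then returns 0; score_new: r=0, then u=-4, then ((r + 5) == (y * u)) is false, then x=1, then ((x + u) == (r % (x - -3))) is false, then y=0, then returns 0; agreement on 0.
Every one of the 72 inputs gives matching results.
verdict: equivalent


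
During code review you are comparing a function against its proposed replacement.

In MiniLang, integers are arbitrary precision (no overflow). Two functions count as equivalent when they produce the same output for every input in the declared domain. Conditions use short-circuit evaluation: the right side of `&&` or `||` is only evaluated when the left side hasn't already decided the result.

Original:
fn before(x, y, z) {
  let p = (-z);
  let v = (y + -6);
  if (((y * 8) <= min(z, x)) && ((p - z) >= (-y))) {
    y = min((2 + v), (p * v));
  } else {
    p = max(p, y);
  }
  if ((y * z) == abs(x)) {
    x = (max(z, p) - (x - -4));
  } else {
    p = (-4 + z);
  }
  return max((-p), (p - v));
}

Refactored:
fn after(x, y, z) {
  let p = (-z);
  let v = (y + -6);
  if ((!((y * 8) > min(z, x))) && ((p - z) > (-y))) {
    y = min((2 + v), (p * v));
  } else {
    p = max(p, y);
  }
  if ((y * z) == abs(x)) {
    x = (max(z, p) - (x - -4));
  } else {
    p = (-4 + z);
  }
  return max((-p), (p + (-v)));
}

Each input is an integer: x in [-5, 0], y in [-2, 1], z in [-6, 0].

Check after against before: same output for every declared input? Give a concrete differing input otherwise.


Try x=-2, y=-2, z=-1.
before: p = 1; v = -8; (((y * 8) <= min(z, x)) && ((p - z) >= (-y))) -> true; y = -8; ((y * z) == abs(x)) -> false; p = -5; return 5
after: p = 1; v = -8; ((!((y * 8) > min(z, x))) && ((p - z) > (-y))) -> false; p = 1; ((y * z) == abs(x)) -> true; x = -1; return 9
5 against 9: the behavior changed.
verdict: not equivalent; witness: x=-2, y=-2, z=-1


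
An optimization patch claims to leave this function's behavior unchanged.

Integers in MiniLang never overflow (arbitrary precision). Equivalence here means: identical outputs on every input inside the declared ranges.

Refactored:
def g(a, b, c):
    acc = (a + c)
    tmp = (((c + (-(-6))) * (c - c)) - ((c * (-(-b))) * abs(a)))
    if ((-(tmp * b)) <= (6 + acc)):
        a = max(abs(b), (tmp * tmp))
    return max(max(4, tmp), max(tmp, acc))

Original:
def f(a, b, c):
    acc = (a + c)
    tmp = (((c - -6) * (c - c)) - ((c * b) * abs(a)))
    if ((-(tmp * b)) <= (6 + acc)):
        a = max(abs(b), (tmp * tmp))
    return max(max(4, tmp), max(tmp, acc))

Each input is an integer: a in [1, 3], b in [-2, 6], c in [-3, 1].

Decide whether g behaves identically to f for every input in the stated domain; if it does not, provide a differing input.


Although arithmetic usage differs, 135/135 inputs agree.
verdict: equivalent


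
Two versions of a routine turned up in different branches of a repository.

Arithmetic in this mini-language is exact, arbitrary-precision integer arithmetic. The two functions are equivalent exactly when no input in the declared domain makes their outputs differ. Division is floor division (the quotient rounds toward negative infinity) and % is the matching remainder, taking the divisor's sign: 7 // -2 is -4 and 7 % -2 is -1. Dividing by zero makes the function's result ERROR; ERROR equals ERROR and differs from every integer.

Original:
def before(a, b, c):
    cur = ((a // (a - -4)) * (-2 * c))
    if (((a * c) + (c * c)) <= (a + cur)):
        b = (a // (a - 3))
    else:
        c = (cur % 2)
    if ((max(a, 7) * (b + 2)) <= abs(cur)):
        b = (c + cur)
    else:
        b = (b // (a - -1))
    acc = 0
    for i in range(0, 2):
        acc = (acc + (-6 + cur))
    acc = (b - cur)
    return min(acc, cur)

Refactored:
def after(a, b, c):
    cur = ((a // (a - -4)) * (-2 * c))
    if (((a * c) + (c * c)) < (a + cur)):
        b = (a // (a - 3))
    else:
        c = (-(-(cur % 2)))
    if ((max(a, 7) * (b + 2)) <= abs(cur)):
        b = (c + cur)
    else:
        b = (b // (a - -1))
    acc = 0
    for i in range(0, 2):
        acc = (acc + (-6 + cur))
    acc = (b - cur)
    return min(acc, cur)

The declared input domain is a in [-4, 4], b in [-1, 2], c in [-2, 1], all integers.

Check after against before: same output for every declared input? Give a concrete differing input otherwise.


On input a=0, b=-1, c=0, before returns 0 while after returns -1.
verdict: not equivalent; witness: a=0, b=-1, c=0


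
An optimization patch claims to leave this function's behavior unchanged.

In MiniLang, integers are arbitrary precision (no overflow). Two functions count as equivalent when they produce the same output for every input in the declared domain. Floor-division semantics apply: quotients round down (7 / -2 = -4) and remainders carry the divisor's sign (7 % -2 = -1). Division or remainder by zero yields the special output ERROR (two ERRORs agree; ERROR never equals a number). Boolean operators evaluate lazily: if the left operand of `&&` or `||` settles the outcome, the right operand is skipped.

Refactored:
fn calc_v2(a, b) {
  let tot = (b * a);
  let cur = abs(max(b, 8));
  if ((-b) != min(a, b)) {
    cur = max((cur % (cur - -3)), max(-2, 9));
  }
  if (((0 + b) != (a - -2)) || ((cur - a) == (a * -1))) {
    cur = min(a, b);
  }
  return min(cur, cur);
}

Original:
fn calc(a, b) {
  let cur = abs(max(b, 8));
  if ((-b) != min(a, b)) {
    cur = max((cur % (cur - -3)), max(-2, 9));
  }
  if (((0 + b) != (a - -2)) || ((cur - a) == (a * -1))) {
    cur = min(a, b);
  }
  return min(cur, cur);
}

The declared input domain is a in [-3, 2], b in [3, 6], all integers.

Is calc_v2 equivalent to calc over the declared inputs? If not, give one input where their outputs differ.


Although local variable names differ, arithmetic usage differs, statement counts differ, 24/24 inputs agree.
verdict: equivalent


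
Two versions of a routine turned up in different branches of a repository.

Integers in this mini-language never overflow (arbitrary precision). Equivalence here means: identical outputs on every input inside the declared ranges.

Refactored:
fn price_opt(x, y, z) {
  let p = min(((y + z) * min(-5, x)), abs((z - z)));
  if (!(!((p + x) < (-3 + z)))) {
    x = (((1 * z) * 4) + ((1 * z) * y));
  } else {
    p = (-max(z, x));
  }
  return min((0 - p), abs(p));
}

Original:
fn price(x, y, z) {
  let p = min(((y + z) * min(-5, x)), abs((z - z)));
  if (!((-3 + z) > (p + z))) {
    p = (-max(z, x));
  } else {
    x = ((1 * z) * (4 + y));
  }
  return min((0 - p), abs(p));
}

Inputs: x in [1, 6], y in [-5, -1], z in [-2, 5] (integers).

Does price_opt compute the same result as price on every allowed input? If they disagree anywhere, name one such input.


Not equivalent: x=1, y=-5, z=5 separates them (5 vs 0).
price: p = 0; (!((-3 + z) > (p + z))) -> true; p = -5; return 5
price_opt: p = 0; (!(!((p + x) < (-3 + z)))) -> true; x = -5; return 0
verdict: not equivalent; witness: x=1, y=-5, z=5


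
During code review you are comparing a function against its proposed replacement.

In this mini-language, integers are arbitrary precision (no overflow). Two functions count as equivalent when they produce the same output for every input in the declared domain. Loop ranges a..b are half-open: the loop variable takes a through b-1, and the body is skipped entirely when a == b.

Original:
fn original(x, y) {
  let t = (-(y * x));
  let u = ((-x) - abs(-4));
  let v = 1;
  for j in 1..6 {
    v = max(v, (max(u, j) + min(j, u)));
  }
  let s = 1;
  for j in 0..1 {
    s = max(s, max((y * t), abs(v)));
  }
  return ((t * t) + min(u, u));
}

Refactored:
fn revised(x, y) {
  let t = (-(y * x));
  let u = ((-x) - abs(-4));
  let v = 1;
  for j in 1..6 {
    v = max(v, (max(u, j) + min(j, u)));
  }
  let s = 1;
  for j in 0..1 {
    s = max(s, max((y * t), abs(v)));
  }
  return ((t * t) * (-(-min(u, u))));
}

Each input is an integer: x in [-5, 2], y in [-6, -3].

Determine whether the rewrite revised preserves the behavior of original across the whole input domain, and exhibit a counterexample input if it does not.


On input x=-5, y=-6, original returns 901 while revised returns 900.
verdict: not equivalent; witness: x=-5, y=-6


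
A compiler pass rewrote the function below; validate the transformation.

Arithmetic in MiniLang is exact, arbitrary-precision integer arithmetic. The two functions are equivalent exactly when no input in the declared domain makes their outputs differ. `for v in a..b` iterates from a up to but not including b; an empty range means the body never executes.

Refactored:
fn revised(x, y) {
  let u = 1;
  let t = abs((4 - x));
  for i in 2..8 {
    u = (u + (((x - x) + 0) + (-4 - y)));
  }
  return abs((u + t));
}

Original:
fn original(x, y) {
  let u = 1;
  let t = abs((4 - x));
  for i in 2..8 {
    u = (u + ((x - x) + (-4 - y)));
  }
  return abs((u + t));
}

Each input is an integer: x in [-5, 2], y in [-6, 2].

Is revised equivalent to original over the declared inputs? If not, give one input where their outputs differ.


Changes here: constant usage differs; arithmetic usage differs; the full 72-point sweep finds no disagreement.
verdict: equivalent


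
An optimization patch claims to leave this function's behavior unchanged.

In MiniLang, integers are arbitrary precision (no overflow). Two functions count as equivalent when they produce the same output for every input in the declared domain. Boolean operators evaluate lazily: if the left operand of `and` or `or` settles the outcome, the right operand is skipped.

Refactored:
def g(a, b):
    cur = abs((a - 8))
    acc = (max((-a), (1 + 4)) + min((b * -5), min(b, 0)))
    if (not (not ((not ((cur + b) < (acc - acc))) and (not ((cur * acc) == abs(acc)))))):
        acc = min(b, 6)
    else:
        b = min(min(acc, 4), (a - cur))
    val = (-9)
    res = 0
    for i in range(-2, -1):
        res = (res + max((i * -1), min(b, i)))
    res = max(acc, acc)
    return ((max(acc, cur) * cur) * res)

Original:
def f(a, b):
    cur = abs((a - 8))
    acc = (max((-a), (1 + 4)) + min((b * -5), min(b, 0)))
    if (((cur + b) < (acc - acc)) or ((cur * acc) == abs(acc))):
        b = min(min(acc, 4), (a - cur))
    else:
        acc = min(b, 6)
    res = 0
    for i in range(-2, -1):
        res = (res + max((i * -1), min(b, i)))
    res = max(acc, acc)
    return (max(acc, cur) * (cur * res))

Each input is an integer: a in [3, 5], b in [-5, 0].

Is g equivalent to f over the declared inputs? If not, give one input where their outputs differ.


Behavior is preserved: although statement counts differ, local variable names differ, constant usage differs, boolean connective usage differs, the outputs never diverge.
Spot check at a=3, b=0 — f: cur = 5; acc = 5; (((cur + b) < (acc - acc)) or ((cur * acc) == abs(acc))) -> false; acc = 0; res = 0; [i=-2]; res = 2; res = 0; return 0. g: cur = 5; acc = 5; (not (not ((not ((cur + b) < (acc - acc))) and (not ((cur * acc) == abs(acc)))))) -> true; acc = 0; val = -9; res = 0; [i=-2]; res = 2; res = 0; return 0. Both give 0.
Checked all 18 inputs in the declared domain: the outputs agree on every one.
verdict: equivalent


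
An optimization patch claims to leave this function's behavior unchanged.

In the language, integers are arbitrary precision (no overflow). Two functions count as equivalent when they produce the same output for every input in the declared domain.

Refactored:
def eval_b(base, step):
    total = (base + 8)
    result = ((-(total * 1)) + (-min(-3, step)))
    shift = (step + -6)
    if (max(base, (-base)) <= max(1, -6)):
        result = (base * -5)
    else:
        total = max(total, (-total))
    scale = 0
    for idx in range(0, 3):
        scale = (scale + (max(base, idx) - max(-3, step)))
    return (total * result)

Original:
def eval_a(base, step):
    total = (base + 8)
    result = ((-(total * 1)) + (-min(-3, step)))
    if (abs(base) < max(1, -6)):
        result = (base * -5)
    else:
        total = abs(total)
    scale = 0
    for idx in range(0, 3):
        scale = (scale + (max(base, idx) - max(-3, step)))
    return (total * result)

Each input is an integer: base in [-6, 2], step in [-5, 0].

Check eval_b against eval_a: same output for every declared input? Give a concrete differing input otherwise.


Try base=-1, step=-5.
eval_a: total=7, then result=-2, then (abs(base) < max(1, -6)) is false, then total=7, then scale=0, then (idx=0), then scale=3, then (idx=1), then scale=7, then (idx=2), then scale=12, then returns -14
eval_b: total=7, then result=-2, then shift=-11, then (max(base, (-base)) <= max(1, -6)) is true, then result=5, then scale=0, then (idx=0), then scale=3, then (idx=1), then scale=7, then (idx=2), then scale=12, then returns 35
-14 and 35 differ, so these are not the same function on this domain.
verdict: not equivalent; witness: base=-1, step=-5


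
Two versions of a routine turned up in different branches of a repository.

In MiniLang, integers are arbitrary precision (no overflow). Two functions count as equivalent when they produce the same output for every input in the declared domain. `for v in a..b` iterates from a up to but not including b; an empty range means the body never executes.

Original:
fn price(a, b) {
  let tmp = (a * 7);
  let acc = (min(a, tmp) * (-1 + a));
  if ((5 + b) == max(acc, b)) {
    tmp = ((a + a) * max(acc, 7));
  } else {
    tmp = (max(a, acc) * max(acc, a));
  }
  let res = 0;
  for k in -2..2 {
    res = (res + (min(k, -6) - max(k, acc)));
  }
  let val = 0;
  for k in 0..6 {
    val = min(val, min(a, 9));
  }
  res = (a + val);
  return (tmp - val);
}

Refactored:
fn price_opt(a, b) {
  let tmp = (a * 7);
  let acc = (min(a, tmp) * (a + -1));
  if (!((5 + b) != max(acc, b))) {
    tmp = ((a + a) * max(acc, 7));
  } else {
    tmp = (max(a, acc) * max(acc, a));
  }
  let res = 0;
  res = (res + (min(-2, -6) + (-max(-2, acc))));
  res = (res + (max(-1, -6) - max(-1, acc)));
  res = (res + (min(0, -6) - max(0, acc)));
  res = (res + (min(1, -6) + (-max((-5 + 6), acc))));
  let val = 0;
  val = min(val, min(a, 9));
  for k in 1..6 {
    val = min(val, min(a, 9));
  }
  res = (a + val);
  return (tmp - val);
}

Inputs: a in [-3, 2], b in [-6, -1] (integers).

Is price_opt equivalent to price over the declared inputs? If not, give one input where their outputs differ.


One difference looks behavioral, but it never changes the outcome for any declared input.
One worked example (a=-3, b=-5) — price: tmp=-21, then acc=84, then ((5 + b) == max(acc, b)) is false, then tmp=7056, then res=0, then (k=-2), then res=-90, then (k=-1), then res=-180, then (k=0), then res=-270, then (k=1), then res=-360, then val=0, then (k=0), then val=-3, then (k=1), then val=-3, then (k=2), then val=-3, then (k=3), then val=-3, then (k=4), then val=-3, then (k=5), then val=-3, then res=-6, then returns 7059; price_opt: tmp=-21, then acc=84, then (!((5 + b) != max(acc, b))) is false, then tmp=7056, then res=0, then res=-90, then res=-175, then res=-265, then res=-355, then val=0, then val=-3, then (k=1), then val=-3, then (k=2), then val=-3, then (k=3), then val=-3, then (k=4), then val=-3, then (k=5), then val=-3, then res=-6, then returns 7059; agreement on 7059.
Across all 36 domain points the two functions coincide.
verdict: equivalent


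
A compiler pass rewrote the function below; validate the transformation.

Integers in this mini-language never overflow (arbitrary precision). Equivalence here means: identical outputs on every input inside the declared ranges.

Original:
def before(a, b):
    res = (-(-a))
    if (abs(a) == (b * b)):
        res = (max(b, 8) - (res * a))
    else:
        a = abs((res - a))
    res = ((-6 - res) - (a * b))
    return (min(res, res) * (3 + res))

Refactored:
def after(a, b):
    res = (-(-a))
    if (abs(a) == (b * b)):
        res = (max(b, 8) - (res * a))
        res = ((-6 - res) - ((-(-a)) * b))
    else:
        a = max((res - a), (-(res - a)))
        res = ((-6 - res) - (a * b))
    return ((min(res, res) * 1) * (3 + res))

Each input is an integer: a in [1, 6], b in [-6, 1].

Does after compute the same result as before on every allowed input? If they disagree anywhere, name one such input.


Differences: arithmetic usage differs, plus constant usage differs, plus min/max/abs usage differs, plus statement counts differ — yet all 48 inputs agree.
verdict: equivalent


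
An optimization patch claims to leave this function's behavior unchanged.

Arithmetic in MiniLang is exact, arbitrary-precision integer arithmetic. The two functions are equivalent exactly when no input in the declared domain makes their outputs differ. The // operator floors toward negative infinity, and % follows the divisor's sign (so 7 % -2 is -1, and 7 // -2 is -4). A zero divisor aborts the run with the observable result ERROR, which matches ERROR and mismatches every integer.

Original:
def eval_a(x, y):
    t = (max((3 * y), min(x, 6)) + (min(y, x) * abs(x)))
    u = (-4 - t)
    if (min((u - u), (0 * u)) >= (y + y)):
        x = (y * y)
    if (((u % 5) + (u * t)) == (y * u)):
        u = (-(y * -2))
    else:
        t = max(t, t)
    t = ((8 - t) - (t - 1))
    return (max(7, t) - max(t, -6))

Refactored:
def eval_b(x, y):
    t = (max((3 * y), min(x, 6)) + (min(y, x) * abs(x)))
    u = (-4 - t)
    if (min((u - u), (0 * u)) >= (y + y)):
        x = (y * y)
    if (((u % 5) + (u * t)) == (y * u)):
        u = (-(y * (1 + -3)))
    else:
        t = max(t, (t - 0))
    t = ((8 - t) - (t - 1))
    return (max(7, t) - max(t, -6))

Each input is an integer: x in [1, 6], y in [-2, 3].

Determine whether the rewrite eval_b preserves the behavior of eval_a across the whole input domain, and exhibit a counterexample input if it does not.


Side by side, the visible changes include: arithmetic usage differs; also constant usage differs.
Tracing x=2, y=2: eval_a: t = 10; u = -14; (min((u - u), (0 * u)) >= (y + y)) -> false; (((u % 5) + (u * t)) == (y * u)) -> false; t = 10; t = -11; return 13 | eval_b: t = 10; u = -14; (min((u - u), (0 * u)) >= (y + y)) -> false; (((u % 5) + (u * t)) == (y * u)) -> false; t = 10; t = -11; return 13 — matching result 13.
Every one of the 36 inputs gives matching results.
verdict: equivalent


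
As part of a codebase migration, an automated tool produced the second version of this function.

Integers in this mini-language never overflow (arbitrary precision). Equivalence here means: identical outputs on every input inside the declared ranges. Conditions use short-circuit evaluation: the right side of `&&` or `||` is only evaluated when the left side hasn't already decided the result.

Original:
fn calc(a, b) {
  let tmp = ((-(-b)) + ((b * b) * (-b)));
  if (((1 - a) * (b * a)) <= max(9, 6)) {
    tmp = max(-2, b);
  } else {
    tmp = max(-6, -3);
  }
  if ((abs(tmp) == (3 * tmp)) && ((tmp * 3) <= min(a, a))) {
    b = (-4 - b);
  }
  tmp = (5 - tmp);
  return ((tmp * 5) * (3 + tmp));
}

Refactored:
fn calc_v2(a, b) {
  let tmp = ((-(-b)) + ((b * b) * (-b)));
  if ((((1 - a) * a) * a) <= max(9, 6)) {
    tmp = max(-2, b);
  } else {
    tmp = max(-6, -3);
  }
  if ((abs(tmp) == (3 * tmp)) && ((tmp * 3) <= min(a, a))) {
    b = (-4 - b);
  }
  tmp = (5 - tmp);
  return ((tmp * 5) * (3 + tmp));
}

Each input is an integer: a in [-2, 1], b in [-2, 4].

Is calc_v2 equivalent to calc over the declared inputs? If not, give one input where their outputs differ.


The rewrite breaks on a=-2, b=-1, where the results are 270 and 440.
calc: tmp = 0; (((1 - a) * (b * a)) <= max(9, 6)) -> true; tmp = -1; ((abs(tmp) == (3 * tmp)) && ((tmp * 3) <= min(a, a))) -> false; tmp = 6; return 270
calc_v2: tmp = 0; ((((1 - a) * a) * a) <= max(9, 6)) -> false; tmp = -3; ((abs(tmp) == (3 * tmp)) && ((tmp * 3) <= min(a, a))) -> false; tmp = 8; return 440
verdict: not equivalent; witness: a=-2, b=-1


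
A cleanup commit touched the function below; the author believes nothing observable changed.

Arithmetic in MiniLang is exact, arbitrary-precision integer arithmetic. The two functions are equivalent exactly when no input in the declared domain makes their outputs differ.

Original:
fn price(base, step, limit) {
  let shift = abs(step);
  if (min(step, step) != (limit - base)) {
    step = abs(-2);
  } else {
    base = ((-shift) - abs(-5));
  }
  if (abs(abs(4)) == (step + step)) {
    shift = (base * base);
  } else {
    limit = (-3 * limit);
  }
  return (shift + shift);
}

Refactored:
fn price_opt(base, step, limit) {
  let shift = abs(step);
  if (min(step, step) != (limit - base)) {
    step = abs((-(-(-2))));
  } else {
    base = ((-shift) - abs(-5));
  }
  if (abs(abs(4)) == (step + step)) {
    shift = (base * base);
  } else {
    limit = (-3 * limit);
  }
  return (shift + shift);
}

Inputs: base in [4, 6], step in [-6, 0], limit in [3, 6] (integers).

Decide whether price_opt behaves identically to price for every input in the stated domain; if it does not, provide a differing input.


Equivalent — the differences include same computation, different form, yet no declared input distinguishes the two.
Spot check at base=5, step=-2, limit=6 — price: shift = 2; (min(step, step) != (limit - base)) -> true; step = 2; (abs(abs(4)) == (step + step)) -> true; shift = 25; return 50. price_opt: shift = 2; (min(step, step) != (limit - base)) -> true; step = 2; (abs(abs(4)) == (step + step)) -> true; shift = 25; return 50. Both give 50.
Every one of the 84 inputs gives matching results.
verdict: equivalent


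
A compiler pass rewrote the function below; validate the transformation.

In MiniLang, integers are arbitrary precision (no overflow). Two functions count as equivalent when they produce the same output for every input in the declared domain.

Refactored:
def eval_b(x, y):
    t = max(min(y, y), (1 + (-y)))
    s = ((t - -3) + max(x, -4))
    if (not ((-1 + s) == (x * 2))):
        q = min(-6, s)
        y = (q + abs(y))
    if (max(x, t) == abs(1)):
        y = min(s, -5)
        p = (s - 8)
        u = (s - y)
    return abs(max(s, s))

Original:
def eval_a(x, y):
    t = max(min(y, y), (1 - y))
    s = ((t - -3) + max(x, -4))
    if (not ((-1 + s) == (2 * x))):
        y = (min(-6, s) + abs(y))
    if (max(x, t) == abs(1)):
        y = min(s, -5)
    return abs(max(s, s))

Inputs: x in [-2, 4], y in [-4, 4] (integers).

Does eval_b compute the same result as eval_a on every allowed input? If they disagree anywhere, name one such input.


Reading the diff, among the changes: statement counts differ; arithmetic usage differs; local variable names differ; constant usage differs.
As a probe, take x=3, y=0: eval_a runs t=1, then s=7, then (not ((-1 + s) == (2 * x))) is false, then (max(x, t) == abs(1)) is false, then returns 7; eval_b runs t=1, then s=7, then (not ((-1 + s) == (x * 2))) is false, then (max(x, t) == abs(1)) is false, then returns 7; both end at 7.
Sweeping the whole domain (63 inputs) finds no disagreement.
verdict: equivalent


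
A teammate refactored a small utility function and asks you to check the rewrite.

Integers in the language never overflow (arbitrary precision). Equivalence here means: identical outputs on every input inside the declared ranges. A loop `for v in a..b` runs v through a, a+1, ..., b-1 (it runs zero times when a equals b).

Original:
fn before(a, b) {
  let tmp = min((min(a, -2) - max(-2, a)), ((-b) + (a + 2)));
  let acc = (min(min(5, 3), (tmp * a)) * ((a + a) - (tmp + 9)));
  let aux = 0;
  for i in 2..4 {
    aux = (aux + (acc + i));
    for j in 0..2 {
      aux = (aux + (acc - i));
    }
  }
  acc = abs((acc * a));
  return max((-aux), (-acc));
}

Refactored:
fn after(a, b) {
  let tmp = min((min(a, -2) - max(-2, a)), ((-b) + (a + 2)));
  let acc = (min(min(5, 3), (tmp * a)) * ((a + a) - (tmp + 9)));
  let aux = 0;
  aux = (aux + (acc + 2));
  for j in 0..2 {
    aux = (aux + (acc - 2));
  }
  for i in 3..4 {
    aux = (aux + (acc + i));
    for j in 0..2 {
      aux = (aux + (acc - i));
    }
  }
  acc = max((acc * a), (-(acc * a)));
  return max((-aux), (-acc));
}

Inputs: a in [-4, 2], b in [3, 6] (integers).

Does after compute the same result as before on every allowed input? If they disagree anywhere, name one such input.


Equivalent — the differences include statement counts differ, plus min/max/abs usage differs, plus arithmetic usage differs, plus loop structure differs, plus constant usage differs, yet no declared input distinguishes the two.
Tracing a=2, b=6: before: tmp becomes -4; next acc becomes 8; next aux becomes 0; next at i=2:; next aux becomes 10; next at j=0:; next aux becomes 16; next at j=1:; next aux becomes 22; next at i=3:; next aux becomes 33; next at j=0:; next aux becomes 38; next at j=1:; next aux becomes 43; next acc becomes 16; next final value -16 | after: tmp becomes -4; next acc becomes 8; next aux becomes 0; next aux becomes 10; next at j=0:; next aux becomes 16; next at j=1:; next aux becomes 22; next at i=3:; next aux becomes 33; next at j=0:; next aux becomes 38; next at j=1:; next aux becomes 43; next acc becomes 16; next final value -16 — matching result -16.
Sweeping the whole domain (28 inputs) finds no disagreement.
verdict: equivalent


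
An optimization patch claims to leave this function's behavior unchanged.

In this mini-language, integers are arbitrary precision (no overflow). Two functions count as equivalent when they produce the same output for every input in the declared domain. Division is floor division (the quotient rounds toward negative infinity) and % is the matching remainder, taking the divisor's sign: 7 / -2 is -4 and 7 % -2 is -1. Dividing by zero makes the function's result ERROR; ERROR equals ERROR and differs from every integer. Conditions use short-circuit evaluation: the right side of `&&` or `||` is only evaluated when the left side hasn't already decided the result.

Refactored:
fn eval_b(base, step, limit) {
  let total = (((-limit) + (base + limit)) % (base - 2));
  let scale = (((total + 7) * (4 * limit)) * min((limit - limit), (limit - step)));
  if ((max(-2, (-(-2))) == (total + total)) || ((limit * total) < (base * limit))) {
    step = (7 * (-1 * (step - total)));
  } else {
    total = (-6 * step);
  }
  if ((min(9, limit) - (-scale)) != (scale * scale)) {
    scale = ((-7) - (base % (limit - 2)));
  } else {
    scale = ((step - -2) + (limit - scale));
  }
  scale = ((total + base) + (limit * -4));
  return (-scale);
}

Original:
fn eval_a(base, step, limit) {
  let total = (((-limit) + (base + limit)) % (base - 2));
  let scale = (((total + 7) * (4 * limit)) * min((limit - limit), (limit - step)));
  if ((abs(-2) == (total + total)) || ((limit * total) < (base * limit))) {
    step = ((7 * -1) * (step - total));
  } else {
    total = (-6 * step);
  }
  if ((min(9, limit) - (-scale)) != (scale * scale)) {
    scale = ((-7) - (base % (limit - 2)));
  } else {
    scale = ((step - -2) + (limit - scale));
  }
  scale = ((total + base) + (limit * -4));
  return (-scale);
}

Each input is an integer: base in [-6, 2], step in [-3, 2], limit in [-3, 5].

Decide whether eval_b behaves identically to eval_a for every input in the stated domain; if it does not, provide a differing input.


The two versions differ — the changes include constant usage differs; min/max/abs usage differs.
One worked example (base=-6, step=-2, limit=-1) — eval_a: total = -6; scale = 0; ((abs(-2) == (total + total)) || ((limit * total) < (base * limit))) -> false; total = 12; ((min(9, limit) - (-scale)) != (scale * scale)) -> true; scale = -7; scale = 10; return -10; eval_b: total = -6; scale = 0; ((max(-2, (-(-2))) == (total + total)) || ((limit * total) < (base * limit))) -> false; total = 12; ((min(9, limit) - (-scale)) != (scale * scale)) -> true; scale = -7; scale = 10; return -10; agreement on -10.
Every one of the 486 inputs gives matching results.
verdict: equivalent


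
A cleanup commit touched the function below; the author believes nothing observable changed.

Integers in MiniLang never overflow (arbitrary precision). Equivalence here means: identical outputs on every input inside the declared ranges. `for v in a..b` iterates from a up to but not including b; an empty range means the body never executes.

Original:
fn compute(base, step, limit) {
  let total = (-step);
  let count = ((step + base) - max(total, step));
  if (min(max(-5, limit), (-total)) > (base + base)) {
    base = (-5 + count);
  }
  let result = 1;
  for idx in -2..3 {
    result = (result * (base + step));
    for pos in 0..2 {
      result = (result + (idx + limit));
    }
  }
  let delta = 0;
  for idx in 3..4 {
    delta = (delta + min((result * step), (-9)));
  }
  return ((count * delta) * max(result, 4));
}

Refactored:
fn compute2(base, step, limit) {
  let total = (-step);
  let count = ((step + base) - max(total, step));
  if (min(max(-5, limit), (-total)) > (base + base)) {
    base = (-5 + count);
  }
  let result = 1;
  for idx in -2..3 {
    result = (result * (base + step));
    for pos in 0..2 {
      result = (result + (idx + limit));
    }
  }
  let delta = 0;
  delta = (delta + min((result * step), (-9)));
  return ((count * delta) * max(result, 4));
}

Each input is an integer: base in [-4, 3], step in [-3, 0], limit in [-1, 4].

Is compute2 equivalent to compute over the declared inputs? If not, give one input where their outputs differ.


Changes here: loop structure differs; and statement counts differ; the full 192-point sweep finds no disagreement.
verdict: equivalent


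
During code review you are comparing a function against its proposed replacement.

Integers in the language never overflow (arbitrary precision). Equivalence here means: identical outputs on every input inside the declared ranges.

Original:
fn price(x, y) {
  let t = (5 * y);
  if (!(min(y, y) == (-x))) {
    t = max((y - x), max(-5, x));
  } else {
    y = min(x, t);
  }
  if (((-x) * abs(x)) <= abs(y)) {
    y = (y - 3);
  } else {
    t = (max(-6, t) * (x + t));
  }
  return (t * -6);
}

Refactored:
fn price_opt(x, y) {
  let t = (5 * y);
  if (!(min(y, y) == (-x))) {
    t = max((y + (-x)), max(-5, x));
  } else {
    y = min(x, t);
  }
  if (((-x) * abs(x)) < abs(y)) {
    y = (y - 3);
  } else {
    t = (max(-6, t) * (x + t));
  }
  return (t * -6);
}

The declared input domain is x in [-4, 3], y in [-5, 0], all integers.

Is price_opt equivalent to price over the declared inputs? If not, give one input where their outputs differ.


Evaluate both at x=-2, y=-4.
price: t = -20; (!(min(y, y) == (-x))) -> true; t = -2; (((-x) * abs(x)) <= abs(y)) -> true; y = -7; return 12
price_opt: t = -20; (!(min(y, y) == (-x))) -> true; t = -2; (((-x) * abs(x)) < abs(y)) -> false; t = 8; return -48
12 and -48 differ, so these are not the same function on this domain.
verdict: not equivalent; witness: x=-2, y=-4
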